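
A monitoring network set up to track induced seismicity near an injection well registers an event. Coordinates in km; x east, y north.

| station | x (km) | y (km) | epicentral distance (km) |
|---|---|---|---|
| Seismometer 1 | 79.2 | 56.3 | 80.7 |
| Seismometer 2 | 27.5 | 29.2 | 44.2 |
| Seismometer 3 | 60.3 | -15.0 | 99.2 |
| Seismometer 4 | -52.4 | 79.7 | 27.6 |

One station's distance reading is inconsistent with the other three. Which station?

Solve using three stations at a time. Using Seismometer 1, Seismometer 2, Seismometer 3 (subtract circle equations pairwise → linear system) gives (x, y) ≈ (-1.3, 62.8).
Distances from that point to each station vs reported:
  Seismometer 1: calculated 80.7 vs reported 80.7 → residual 0.0 km
  Seismometer 2: calculated 44.2 vs reported 44.2 → residual 0.0 km
  Seismometer 3: calculated 99.2 vs reported 99.2 → residual 0.0 km
  Seismometer 4: calculated 53.9 vs reported 27.6 → residual 26.3 km
Seismometer 1, Seismometer 2, Seismometer 3 are mutually consistent (residuals ≈ 0); Seismometer 4 is off by 26.3 km.

Seismometer 4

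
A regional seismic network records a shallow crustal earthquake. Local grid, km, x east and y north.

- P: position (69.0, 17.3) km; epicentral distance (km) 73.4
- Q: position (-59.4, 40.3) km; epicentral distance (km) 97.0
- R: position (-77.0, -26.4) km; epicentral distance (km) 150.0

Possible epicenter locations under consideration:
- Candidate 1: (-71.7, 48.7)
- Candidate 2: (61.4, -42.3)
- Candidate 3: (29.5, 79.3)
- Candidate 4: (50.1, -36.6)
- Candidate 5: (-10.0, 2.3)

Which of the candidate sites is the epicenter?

For each candidate, compare |candidate − station| to the reported distance:
Candidate 1: residuals P 70.8, Q 82.1, R 74.7 → max 82.1 km
Candidate 2: residuals P 13.3, Q 49.3, R 10.7 → max 49.3 km
Candidate 3: residuals P 0.1, Q 0.1, R 0.0 → max 0.1 km
Candidate 4: residuals P 16.3, Q 36.8, R 22.5 → max 36.8 km
Candidate 5: residuals P 7.0, Q 34.7, R 77.1 → max 77.1 km
Only Candidate 3 has all residuals ≈ 0.

Candidate 3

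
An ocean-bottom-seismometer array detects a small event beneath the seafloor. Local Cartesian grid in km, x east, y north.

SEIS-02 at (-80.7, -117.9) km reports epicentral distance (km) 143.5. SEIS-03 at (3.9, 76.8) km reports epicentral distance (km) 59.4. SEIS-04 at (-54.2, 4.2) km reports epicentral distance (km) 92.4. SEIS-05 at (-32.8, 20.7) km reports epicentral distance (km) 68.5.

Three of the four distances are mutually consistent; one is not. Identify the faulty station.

SEIS-02

Solve using three stations at a time. Using SEIS-03, SEIS-04, SEIS-05 (subtract circle equations pairwise → linear system) gives (x, y) ≈ (35.6, 26.4).
Distances from that point to each station vs reported:
  SEIS-02: calculated 185.3 vs reported 143.5 → residual 41.8 km
  SEIS-03: calculated 59.6 vs reported 59.4 → residual 0.2 km
  SEIS-04: calculated 92.5 vs reported 92.4 → residual 0.1 km
  SEIS-05: calculated 68.6 vs reported 68.5 → residual 0.1 km
SEIS-03, SEIS-04, SEIS-05 are mutually consistent (residuals ≈ 0); SEIS-02 is off by 41.8 km.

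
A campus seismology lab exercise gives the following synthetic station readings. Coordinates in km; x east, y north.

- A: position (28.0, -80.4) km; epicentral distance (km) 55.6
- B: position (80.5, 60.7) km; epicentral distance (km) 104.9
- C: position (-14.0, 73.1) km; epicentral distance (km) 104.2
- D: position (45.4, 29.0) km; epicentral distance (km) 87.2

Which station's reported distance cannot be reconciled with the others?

D

Solve using three stations at a time. Using A, B, C (subtract circle equations pairwise → linear system) gives (x, y) ≈ (20.4, -25.3).
Distances from that point to each station vs reported:
  A: calculated 55.6 vs reported 55.6 → residual 0.0 km
  B: calculated 104.9 vs reported 104.9 → residual 0.0 km
  C: calculated 104.2 vs reported 104.2 → residual 0.0 km
  D: calculated 59.8 vs reported 87.2 → residual 27.4 km
A, B, C are mutually consistent (residuals ≈ 0); D is off by 27.4 km.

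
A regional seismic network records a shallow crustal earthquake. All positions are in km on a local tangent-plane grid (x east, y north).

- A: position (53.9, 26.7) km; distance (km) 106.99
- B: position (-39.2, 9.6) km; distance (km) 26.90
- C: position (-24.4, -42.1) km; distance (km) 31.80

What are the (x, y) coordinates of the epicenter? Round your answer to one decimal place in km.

Circle about each station: (x − 53.9)² + (y − 26.7)² = 106.99²; (x + 39.2)² + (y − 9.6)² = 26.90²; (x + 24.4)² + (y + 42.1)² = 31.80².
Subtracting pairs of circle equations eliminates x²+y² and gives linear equations (the radical axes):
-186.2 x − 34.2 y = 8733.95
-156.6 x − 137.6 y = 9185.29
Solving the 2×2 system: x ≈ -43.8, y ≈ -16.9 km.
Check against A (with the unrounded x, y): √((x − 53.9)²+(y − 26.7)²) = 106.99 ≈ 106.99 km. ✓

x ≈ -43.8 km, y ≈ -16.9 km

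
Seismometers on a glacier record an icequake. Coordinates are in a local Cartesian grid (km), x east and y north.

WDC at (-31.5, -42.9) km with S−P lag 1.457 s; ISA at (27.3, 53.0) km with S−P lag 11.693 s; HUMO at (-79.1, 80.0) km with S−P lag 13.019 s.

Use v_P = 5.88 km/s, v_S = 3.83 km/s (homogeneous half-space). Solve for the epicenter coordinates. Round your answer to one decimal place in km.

-38.7 km east, -57.2 km north

Distance from S−P lag: d = Δt · v_P v_S / (v_P − v_S) = Δt · (5.88·3.83)/(5.88−3.83) ≈ 10.9856·Δt.
So d_WDC = 16.01, d_ISA = 128.45, d_HUMO = 143.02 km.
Circle about each station: (x + 31.5)² + (y + 42.9)² = 16.01²; (x − 27.3)² + (y − 53.0)² = 128.45²; (x + 79.1)² + (y − 80.0)² = 143.02².
Subtracting pairs of circle equations eliminates x²+y² and gives linear equations (the radical axes):
117.6 x + 191.8 y = -15521.45
-95.2 x + 245.8 y = -10374.25
Solving the 2×2 system: x ≈ -38.7, y ≈ -57.2 km.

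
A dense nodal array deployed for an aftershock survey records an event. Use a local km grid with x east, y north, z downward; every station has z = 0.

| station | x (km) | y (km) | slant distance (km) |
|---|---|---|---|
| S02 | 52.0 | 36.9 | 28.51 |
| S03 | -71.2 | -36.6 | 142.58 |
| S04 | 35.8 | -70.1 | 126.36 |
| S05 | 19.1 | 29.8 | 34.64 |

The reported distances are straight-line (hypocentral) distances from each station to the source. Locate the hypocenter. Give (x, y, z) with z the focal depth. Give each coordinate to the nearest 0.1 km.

(36.7, 55.3, 15.5)

Each station gives a sphere (x−x_i)² + (y−y_i)² + z² = d_i² (stations at z=0).
Subtracting the S02 sphere from S03 and S04: z² cancels, leaving linear equations in x and y:
-246.4 x − 147.0 y = -17172.85
-32.4 x − 214.0 y = -13023.99
Solving: x ≈ 36.702, y ≈ 55.303 km (keep extra digits for the depth step; rounded: 36.7, 55.3).
Then from the S02 sphere: z² = 28.51² − (x − 52.0)² − (y − 36.9)² with x = 36.702, y = 55.303, so z ≈ 15.496 ≈ 15.5 km.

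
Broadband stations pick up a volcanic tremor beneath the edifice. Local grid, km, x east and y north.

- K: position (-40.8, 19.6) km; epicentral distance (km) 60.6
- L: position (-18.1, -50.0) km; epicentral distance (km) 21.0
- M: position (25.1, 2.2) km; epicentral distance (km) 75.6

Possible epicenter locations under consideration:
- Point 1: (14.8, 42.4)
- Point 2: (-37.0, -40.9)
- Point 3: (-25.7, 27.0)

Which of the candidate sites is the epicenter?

Point 2

For each candidate, compare |candidate − station| to the reported distance:
Point 1: residuals K 0.5, L 77.1, M 34.1 → max 77.1 km
Point 2: residuals K 0.0, L 0.0, M 0.0 → max 0.0 km
Point 3: residuals K 43.8, L 56.4, M 19.1 → max 56.4 km
Only Point 2 has all residuals ≈ 0.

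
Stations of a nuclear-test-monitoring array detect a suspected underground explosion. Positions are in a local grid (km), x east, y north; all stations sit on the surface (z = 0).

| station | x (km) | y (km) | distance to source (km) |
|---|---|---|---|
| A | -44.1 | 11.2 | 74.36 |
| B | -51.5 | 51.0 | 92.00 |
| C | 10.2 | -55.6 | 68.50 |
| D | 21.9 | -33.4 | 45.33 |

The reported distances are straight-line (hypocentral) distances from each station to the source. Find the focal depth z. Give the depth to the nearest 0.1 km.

Each station gives a sphere (x−x_i)² + (y−y_i)² + z² = d_i² (stations at z=0).
Subtracting the A sphere from B and C: z² cancels, leaving linear equations in x and y:
-14.8 x + 79.6 y = 248.41
108.6 x − 133.6 y = 1962.31
Solving: x ≈ 28.405, y ≈ 8.402 km (keep extra digits for the depth step; rounded: 28.4, 8.4).
Then from the A sphere: z² = 74.36² − (x + 44.1)² − (y − 11.2)² with x = 28.405, y = 8.402, so z ≈ 16.267 ≈ 16.3 km.
Check against D (with the unrounded solution): distance 45.32 ≈ 45.33 km. ✓

z ≈ 16.3 km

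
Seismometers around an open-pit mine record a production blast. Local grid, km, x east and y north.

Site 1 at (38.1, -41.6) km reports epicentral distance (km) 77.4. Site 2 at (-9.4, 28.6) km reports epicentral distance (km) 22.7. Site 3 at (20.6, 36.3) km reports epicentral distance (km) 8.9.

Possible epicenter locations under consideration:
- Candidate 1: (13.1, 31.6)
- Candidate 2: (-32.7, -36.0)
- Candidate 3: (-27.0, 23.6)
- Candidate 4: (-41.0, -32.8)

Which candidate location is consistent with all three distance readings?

For each candidate, compare |candidate − station| to the reported distance:
Candidate 1: residuals Site 1 0.0, Site 2 0.0, Site 3 0.0 → max 0.0 km
Candidate 2: residuals Site 1 6.4, Site 2 46.0, Site 3 80.9 → max 80.9 km
Candidate 3: residuals Site 1 14.7, Site 2 4.4, Site 3 40.4 → max 40.4 km
Candidate 4: residuals Site 1 2.2, Site 2 46.4, Site 3 83.7 → max 83.7 km
Only Candidate 1 has all residuals ≈ 0.

Candidate 1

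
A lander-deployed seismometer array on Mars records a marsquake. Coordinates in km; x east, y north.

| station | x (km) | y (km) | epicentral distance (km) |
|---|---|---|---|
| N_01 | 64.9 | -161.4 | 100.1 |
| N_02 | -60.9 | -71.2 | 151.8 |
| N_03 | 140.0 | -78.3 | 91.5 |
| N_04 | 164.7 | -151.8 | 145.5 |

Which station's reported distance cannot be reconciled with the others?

N_02

Solve using three stations at a time. Using N_01, N_03, N_04 (subtract circle equations pairwise → linear system) gives (x, y) ≈ (49.9, -62.4).
Distances from that point to each station vs reported:
  N_01: calculated 100.1 vs reported 100.1 → residual 0.0 km
  N_02: calculated 111.1 vs reported 151.8 → residual 40.7 km
  N_03: calculated 91.5 vs reported 91.5 → residual 0.0 km
  N_04: calculated 145.5 vs reported 145.5 → residual 0.0 km
N_01, N_03, N_04 are mutually consistent (residuals ≈ 0); N_02 is off by 40.7 km.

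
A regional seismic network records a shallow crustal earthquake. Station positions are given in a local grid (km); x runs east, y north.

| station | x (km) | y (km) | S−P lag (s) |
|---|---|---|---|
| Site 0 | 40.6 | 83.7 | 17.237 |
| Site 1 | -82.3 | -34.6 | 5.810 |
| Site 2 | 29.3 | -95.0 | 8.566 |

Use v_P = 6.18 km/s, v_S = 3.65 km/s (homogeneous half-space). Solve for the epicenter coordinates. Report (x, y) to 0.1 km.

(-33.2, -51.1)

Distance from S−P lag: d = Δt · v_P v_S / (v_P − v_S) = Δt · (6.18·3.65)/(6.18−3.65) ≈ 8.9158·Δt.
So d_Site 0 = 153.68, d_Site 1 = 51.80, d_Site 2 = 76.37 km.
Circle about each station: (x − 40.6)² + (y − 83.7)² = 153.68²; (x + 82.3)² + (y + 34.6)² = 51.80²; (x − 29.3)² + (y + 95.0)² = 76.37².
Subtracting the Site 0 equation from the Site 1 and Site 2 equations removes the quadratic terms:
-245.8 x − 236.6 y = 20250.70
-22.6 x − 357.4 y = 19014.61
Solving the 2×2 system: x ≈ -33.2, y ≈ -51.1 km.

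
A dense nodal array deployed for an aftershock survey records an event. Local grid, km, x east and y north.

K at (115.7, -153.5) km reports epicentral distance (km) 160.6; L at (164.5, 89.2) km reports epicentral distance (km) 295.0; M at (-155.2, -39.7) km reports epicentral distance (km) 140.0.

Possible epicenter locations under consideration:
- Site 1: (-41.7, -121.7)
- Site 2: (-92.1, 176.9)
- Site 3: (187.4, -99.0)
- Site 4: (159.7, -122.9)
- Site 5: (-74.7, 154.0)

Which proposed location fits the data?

For each candidate, compare |candidate − station| to the reported distance:
Site 1: residuals K 0.0, L 0.0, M 0.0 → max 0.0 km
Site 2: residuals K 229.7, L 23.8, M 85.6 → max 229.7 km
Site 3: residuals K 70.5, L 105.4, M 207.7 → max 207.7 km
Site 4: residuals K 107.0, L 82.8, M 185.7 → max 185.7 km
Site 5: residuals K 201.1, L 47.2, M 69.8 → max 201.1 km
Only Site 1 has all residuals ≈ 0.

Site 1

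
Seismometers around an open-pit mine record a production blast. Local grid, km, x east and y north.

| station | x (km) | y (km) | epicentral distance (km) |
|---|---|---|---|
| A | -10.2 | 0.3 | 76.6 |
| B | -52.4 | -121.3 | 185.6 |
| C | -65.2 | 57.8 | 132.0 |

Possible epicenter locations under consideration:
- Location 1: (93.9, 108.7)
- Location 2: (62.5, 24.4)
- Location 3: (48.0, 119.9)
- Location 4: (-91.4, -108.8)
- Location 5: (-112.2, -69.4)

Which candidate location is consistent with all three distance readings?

Location 2

For each candidate, compare |candidate − station| to the reported distance:
Location 1: residuals A 73.7, B 87.0, C 35.0 → max 87.0 km
Location 2: residuals A 0.0, B 0.0, C 0.0 → max 0.0 km
Location 3: residuals A 56.4, B 75.7, C 2.9 → max 75.7 km
Location 4: residuals A 59.4, B 144.6, C 36.6 → max 144.6 km
Location 5: residuals A 46.9, B 106.4, C 3.6 → max 106.4 km
Only Location 2 has all residuals ≈ 0.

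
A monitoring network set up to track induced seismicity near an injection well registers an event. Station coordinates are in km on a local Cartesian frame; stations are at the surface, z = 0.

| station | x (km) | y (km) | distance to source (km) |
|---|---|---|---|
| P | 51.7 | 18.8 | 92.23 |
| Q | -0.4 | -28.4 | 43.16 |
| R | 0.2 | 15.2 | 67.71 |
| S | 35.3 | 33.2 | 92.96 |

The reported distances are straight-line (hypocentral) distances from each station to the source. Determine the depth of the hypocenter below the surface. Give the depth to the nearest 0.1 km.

Each station gives a sphere (x−x_i)² + (y−y_i)² + z² = d_i² (stations at z=0).
Subtracting the P sphere from Q and R: z² cancels, leaving linear equations in x and y:
-104.2 x − 94.4 y = 4423.98
-103.0 x − 7.2 y = 1126.48
Solving: x ≈ -8.301, y ≈ -37.701 km (keep extra digits for the depth step; rounded: -8.3, -37.7).
Then from the P sphere: z² = 92.23² − (x − 51.7)² − (y − 18.8)² with x = -8.301, y = -37.701, so z ≈ 41.399 ≈ 41.4 km.

41.4 km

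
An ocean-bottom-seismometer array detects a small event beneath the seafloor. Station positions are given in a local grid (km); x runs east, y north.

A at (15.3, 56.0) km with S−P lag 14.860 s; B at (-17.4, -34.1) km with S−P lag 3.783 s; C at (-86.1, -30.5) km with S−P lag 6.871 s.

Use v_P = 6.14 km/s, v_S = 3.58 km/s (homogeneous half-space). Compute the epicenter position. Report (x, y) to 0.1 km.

Distance from S−P lag: d = Δt · v_P v_S / (v_P − v_S) = Δt · (6.14·3.58)/(6.14−3.58) ≈ 8.5864·Δt.
So d_A = 127.59, d_B = 32.48, d_C = 59.00 km.
Circle about each station: (x − 15.3)² + (y − 56.0)² = 127.59²; (x + 17.4)² + (y + 34.1)² = 32.48²; (x + 86.1)² + (y + 30.5)² = 59.00².
Subtracting pairs of circle equations eliminates x²+y² and gives linear equations (the radical axes):
-65.4 x − 180.2 y = 13319.74
-202.8 x − 173.0 y = 17771.58
Solving the 2×2 system: x ≈ -35.6, y ≈ -61.0 km.

(-35.6, -61.0)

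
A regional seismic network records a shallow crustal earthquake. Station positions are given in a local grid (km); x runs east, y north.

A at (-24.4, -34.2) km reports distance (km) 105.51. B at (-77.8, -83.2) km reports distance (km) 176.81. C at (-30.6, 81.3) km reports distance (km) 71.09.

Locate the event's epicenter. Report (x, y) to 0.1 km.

Circle about each station: (x + 24.4)² + (y + 34.2)² = 105.51²; (x + 77.8)² + (y + 83.2)² = 176.81²; (x + 30.6)² + (y − 81.3)² = 71.09².
Subtracting the A equation from the B and C equations removes the quadratic terms:
-106.8 x − 98.0 y = -8919.34
-12.4 x + 231.0 y = 11859.62
Solving the 2×2 system: x ≈ 34.7, y ≈ 53.2 km.

(34.7, 53.2)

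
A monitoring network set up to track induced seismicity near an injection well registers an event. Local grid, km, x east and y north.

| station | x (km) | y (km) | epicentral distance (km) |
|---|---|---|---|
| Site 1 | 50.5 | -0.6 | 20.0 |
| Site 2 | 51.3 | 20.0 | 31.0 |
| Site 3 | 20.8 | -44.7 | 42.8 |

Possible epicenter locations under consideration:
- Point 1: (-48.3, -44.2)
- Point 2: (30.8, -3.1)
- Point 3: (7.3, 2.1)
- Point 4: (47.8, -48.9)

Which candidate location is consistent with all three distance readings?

Point 2

For each candidate, compare |candidate − station| to the reported distance:
Point 1: residuals Site 1 88.0, Site 2 87.5, Site 3 26.3 → max 88.0 km
Point 2: residuals Site 1 0.1, Site 2 0.1, Site 3 0.0 → max 0.1 km
Point 3: residuals Site 1 23.3, Site 2 16.5, Site 3 5.9 → max 23.3 km
Point 4: residuals Site 1 28.4, Site 2 38.0, Site 3 15.5 → max 38.0 km
Only Point 2 has all residuals ≈ 0.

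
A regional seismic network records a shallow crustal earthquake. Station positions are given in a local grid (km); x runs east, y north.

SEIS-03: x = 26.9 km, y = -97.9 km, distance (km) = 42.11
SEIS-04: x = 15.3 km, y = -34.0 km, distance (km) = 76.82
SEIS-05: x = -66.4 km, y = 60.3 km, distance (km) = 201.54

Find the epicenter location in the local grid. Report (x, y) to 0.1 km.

Circle about each station: (x − 26.9)² + (y + 97.9)² = 42.11²; (x − 15.3)² + (y + 34.0)² = 76.82²; (x + 66.4)² + (y − 60.3)² = 201.54².
Subtracting the SEIS-03 equation from the SEIS-04 and SEIS-05 equations removes the quadratic terms:
-23.2 x + 127.8 y = -13045.99
-186.6 x + 316.4 y = -41108.09
Solving the 2×2 system: x ≈ 68.2, y ≈ -89.7 km.

(68.2, -89.7)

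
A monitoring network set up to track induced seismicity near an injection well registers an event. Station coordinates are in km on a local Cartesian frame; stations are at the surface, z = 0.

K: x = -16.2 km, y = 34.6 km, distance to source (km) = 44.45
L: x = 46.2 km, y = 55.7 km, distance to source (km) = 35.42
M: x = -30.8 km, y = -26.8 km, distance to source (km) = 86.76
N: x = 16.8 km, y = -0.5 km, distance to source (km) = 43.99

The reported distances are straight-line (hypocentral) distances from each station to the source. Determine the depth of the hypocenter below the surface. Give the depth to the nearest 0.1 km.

Each station gives a sphere (x−x_i)² + (y−y_i)² + z² = d_i² (stations at z=0).
Subtracting the K sphere from L and M: z² cancels, leaving linear equations in x and y:
124.8 x + 42.2 y = 4498.56
-29.2 x − 122.8 y = -5344.22
Solving: x ≈ 23.195, y ≈ 38.004 km (keep extra digits for the depth step; rounded: 23.2, 38.0).
Then from the K sphere: z² = 44.45² − (x + 16.2)² − (y − 34.6)² with x = 23.195, y = 38.004, so z ≈ 20.304 ≈ 20.3 km.

z ≈ 20.3 km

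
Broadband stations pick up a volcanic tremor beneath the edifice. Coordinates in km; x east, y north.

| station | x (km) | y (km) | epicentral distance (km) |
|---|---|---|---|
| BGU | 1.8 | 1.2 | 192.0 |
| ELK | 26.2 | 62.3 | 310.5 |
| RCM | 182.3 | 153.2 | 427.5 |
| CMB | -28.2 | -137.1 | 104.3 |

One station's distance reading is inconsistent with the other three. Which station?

ELK

Solve using three stations at a time. Using BGU, RCM, CMB (subtract circle equations pairwise → linear system) gives (x, y) ≈ (-132.5, -136.0).
Distances from that point to each station vs reported:
  BGU: calculated 192.0 vs reported 192.0 → residual 0.0 km
  ELK: calculated 254.0 vs reported 310.5 → residual 56.5 km
  RCM: calculated 427.5 vs reported 427.5 → residual 0.0 km
  CMB: calculated 104.3 vs reported 104.3 → residual 0.0 km
BGU, RCM, CMB are mutually consistent (residuals ≈ 0); ELK is off by 56.5 km.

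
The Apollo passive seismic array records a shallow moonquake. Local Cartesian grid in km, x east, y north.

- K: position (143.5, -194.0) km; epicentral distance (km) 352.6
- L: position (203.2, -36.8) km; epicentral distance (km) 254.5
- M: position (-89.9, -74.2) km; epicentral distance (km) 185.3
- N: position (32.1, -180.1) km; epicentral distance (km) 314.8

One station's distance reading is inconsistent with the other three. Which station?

M

Solve using three stations at a time. Using K, L, N (subtract circle equations pairwise → linear system) gives (x, y) ≈ (14.7, 134.3).
Distances from that point to each station vs reported:
  K: calculated 352.7 vs reported 352.6 → residual 0.1 km
  L: calculated 254.6 vs reported 254.5 → residual 0.1 km
  M: calculated 233.2 vs reported 185.3 → residual 47.9 km
  N: calculated 314.9 vs reported 314.8 → residual 0.1 km
K, L, N are mutually consistent (residuals ≈ 0); M is off by 47.9 km.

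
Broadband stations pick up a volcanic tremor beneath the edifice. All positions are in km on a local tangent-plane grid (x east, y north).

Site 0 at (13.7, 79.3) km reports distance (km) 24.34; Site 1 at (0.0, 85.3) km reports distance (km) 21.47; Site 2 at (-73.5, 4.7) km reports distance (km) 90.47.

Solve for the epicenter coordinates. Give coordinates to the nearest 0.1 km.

(-5.7, 64.6)

Circle about each station: (x − 13.7)² + (y − 79.3)² = 24.34²; x² + (y − 85.3)² = 21.47²; (x + 73.5)² + (y − 4.7)² = 90.47².
Subtracting pairs of circle equations eliminates x²+y² and gives linear equations (the radical axes):
-27.4 x + 12.0 y = 931.38
-174.4 x − 149.2 y = -8644.23
Solving the 2×2 system: x ≈ -5.7, y ≈ 64.6 km.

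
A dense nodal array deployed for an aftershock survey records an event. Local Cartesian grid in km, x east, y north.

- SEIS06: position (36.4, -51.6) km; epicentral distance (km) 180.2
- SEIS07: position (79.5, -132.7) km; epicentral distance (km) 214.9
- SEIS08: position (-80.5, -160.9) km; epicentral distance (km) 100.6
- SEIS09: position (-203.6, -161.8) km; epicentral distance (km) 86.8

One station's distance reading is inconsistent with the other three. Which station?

SEIS08

Solve using three stations at a time. Using SEIS06, SEIS07, SEIS09 (subtract circle equations pairwise → linear system) gives (x, y) ≈ (-134.2, -109.7).
Distances from that point to each station vs reported:
  SEIS06: calculated 180.2 vs reported 180.2 → residual 0.0 km
  SEIS07: calculated 214.9 vs reported 214.9 → residual 0.0 km
  SEIS08: calculated 74.2 vs reported 100.6 → residual 26.4 km
  SEIS09: calculated 86.8 vs reported 86.8 → residual 0.0 km
SEIS06, SEIS07, SEIS09 are mutually consistent (residuals ≈ 0); SEIS08 is off by 26.4 km.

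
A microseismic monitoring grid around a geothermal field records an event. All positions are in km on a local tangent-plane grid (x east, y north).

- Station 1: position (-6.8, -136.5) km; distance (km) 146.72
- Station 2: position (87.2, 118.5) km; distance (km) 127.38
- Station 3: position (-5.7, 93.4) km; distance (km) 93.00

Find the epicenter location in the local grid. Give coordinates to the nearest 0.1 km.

Circle about each station: (x + 6.8)² + (y + 136.5)² = 146.72²; (x − 87.2)² + (y − 118.5)² = 127.38²; (x + 5.7)² + (y − 93.4)² = 93.00².
Subtracting the Station 1 equation from the Station 2 and Station 3 equations removes the quadratic terms:
188.0 x + 510.0 y = 8268.69
2.2 x + 459.8 y = 2955.32
Solving the 2×2 system: x ≈ 26.9, y ≈ 6.3 km.
Check against Station 1 (with the unrounded x, y): √((x + 6.8)²+(y + 136.5)²) = 146.72 ≈ 146.72 km. ✓

(26.9, 6.3)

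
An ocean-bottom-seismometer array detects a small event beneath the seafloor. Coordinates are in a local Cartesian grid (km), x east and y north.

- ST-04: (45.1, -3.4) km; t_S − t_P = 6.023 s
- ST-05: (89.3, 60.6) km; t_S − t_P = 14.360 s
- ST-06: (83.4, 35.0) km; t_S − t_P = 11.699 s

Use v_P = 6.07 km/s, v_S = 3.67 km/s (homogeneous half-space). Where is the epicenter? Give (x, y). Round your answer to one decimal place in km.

x ≈ 20.9 km, y ≈ -53.8 km

Distance from S−P lag: d = Δt · v_P v_S / (v_P − v_S) = Δt · (6.07·3.67)/(6.07−3.67) ≈ 9.2820·Δt.
So d_ST-04 = 55.91, d_ST-05 = 133.29, d_ST-06 = 108.59 km.
Circle about each station: (x − 45.1)² + (y + 3.4)² = 55.91²; (x − 89.3)² + (y − 60.6)² = 133.29²; (x − 83.4)² + (y − 35.0)² = 108.59².
Subtracting the ST-04 equation from the ST-05 and ST-06 equations removes the quadratic terms:
88.4 x + 128.0 y = -5039.02
76.6 x + 76.8 y = -2530.87
Solving the 2×2 system: x ≈ 20.9, y ≈ -53.8 km.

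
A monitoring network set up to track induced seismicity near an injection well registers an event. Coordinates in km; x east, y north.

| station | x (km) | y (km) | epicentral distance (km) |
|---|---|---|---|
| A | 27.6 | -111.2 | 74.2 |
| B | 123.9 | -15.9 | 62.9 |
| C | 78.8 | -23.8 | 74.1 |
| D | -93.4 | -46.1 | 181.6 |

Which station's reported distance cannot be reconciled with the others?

Solve using three stations at a time. Using A, B, D (subtract circle equations pairwise → linear system) gives (x, y) ≈ (87.0, -66.8).
Distances from that point to each station vs reported:
  A: calculated 74.2 vs reported 74.2 → residual 0.0 km
  B: calculated 62.9 vs reported 62.9 → residual 0.0 km
  C: calculated 43.8 vs reported 74.1 → residual 30.3 km
  D: calculated 181.6 vs reported 181.6 → residual 0.0 km
A, B, D are mutually consistent (residuals ≈ 0); C is off by 30.3 km.

C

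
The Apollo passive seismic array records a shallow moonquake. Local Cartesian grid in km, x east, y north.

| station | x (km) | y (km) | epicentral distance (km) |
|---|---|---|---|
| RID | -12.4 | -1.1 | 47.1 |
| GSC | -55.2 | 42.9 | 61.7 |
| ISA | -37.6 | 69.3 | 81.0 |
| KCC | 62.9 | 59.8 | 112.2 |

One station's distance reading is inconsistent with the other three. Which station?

Solve using three stations at a time. Using GSC, ISA, KCC (subtract circle equations pairwise → linear system) gives (x, y) ≈ (-24.5, -10.7).
Distances from that point to each station vs reported:
  RID: calculated 15.4 vs reported 47.1 → residual 31.7 km
  GSC: calculated 61.8 vs reported 61.7 → residual 0.1 km
  ISA: calculated 81.1 vs reported 81.0 → residual 0.1 km
  KCC: calculated 112.2 vs reported 112.2 → residual 0.0 km
GSC, ISA, KCC are mutually consistent (residuals ≈ 0); RID is off by 31.7 km.

RID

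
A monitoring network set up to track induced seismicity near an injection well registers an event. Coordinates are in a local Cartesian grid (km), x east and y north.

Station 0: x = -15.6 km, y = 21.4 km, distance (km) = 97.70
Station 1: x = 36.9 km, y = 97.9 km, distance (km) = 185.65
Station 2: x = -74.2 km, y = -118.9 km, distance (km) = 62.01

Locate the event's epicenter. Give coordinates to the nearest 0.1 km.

x ≈ -30.2 km, y ≈ -75.2 km

Circle about each station: (x + 15.6)² + (y − 21.4)² = 97.70²; (x − 36.9)² + (y − 97.9)² = 185.65²; (x + 74.2)² + (y + 118.9)² = 62.01².
Subtracting pairs of circle equations eliminates x²+y² and gives linear equations (the radical axes):
105.0 x + 153.0 y = -14675.93
-117.2 x − 280.6 y = 24641.58
Solving the 2×2 system: x ≈ -30.2, y ≈ -75.2 km.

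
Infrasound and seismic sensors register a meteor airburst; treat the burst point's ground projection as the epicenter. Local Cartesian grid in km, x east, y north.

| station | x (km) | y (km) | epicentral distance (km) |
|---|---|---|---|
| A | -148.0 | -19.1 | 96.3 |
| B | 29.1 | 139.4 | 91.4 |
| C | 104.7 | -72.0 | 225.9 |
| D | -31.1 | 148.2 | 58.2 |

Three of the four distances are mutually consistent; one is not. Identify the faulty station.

Solve using three stations at a time. Using B, C, D (subtract circle equations pairwise → linear system) gives (x, y) ≈ (-49.7, 92.9).
Distances from that point to each station vs reported:
  A: calculated 149.1 vs reported 96.3 → residual 52.8 km
  B: calculated 91.5 vs reported 91.4 → residual 0.1 km
  C: calculated 225.9 vs reported 225.9 → residual 0.0 km
  D: calculated 58.3 vs reported 58.2 → residual 0.1 km
B, C, D are mutually consistent (residuals ≈ 0); A is off by 52.8 km.

A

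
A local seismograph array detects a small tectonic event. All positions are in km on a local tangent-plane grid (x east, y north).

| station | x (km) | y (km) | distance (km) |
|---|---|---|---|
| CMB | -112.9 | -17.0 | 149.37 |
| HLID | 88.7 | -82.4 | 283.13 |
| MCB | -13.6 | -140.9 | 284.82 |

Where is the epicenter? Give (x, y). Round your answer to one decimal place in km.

Circle about each station: (x + 112.9)² + (y + 17.0)² = 149.37²; (x − 88.7)² + (y + 82.4)² = 283.13²; (x + 13.6)² + (y + 140.9)² = 284.82².
Subtracting pairs of circle equations eliminates x²+y² and gives linear equations (the radical axes):
403.2 x − 130.8 y = -56229.16
198.6 x − 247.8 y = -51808.68
Solving the 2×2 system: x ≈ -96.8, y ≈ 131.5 km.

(-96.8, 131.5)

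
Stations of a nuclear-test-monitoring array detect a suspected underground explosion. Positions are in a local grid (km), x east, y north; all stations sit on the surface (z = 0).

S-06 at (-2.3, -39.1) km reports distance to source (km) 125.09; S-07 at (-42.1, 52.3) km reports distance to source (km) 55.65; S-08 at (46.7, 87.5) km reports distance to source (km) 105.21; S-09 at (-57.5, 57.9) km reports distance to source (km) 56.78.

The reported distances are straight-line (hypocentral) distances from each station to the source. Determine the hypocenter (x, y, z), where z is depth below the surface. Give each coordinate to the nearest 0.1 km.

Each station gives a sphere (x−x_i)² + (y−y_i)² + z² = d_i² (stations at z=0).
Subtracting the S-06 sphere from S-07 and S-08: z² cancels, leaving linear equations in x and y:
-79.6 x + 182.8 y = 15524.19
98.0 x + 253.2 y = 12881.40
Solving: x ≈ -41.398, y ≈ 66.898 km (keep extra digits for the depth step; rounded: -41.4, 66.9).
Then from the S-06 sphere: z² = 125.09² − (x + 2.3)² − (y + 39.1)² with x = -41.398, y = 66.898, so z ≈ 53.696 ≈ 53.7 km.
Check against S-09 (with the unrounded solution): distance 56.78 ≈ 56.78 km. ✓

x ≈ -41.4 km, y ≈ 66.9 km, depth ≈ 53.7 km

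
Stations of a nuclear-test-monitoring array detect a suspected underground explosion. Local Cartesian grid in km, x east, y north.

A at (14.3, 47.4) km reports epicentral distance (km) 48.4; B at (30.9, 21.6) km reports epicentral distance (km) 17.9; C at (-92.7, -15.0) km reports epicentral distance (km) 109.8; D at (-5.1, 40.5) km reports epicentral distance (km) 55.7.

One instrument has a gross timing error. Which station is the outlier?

Solve using three stations at a time. Using A, B, D (subtract circle equations pairwise → linear system) gives (x, y) ≈ (38.0, 5.2).
Distances from that point to each station vs reported:
  A: calculated 48.4 vs reported 48.4 → residual 0.0 km
  B: calculated 17.9 vs reported 17.9 → residual 0.0 km
  C: calculated 132.2 vs reported 109.8 → residual 22.4 km
  D: calculated 55.7 vs reported 55.7 → residual 0.0 km
A, B, D are mutually consistent (residuals ≈ 0); C is off by 22.4 km.

C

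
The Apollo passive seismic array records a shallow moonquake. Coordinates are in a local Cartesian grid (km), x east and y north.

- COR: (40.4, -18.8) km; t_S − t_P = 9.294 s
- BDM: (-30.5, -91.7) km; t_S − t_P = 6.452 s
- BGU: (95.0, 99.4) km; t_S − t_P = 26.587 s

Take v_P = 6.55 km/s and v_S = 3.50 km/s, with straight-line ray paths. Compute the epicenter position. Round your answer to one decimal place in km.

Distance from S−P lag: d = Δt · v_P v_S / (v_P − v_S) = Δt · (6.55·3.50)/(6.55−3.50) ≈ 7.5164·Δt.
So d_COR = 69.86, d_BDM = 48.50, d_BGU = 199.84 km.
Circle about each station: (x − 40.4)² + (y + 18.8)² = 69.86²; (x + 30.5)² + (y + 91.7)² = 48.50²; (x − 95.0)² + (y − 99.4)² = 199.84².
Subtracting the COR equation from the BDM and BGU equations removes the quadratic terms:
-141.8 x − 145.8 y = 9881.71
109.2 x + 236.4 y = -18135.85
Solving the 2×2 system: x ≈ 17.5, y ≈ -84.8 km.

17.5 km east, -84.8 km north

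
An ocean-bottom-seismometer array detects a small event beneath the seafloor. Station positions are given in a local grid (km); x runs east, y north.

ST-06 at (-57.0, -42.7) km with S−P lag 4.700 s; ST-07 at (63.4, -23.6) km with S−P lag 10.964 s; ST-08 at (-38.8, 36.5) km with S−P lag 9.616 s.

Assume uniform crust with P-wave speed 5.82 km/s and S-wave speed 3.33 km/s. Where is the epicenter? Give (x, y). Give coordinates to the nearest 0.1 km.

-21.0 km east, -36.2 km north

Distance from S−P lag: d = Δt · v_P v_S / (v_P − v_S) = Δt · (5.82·3.33)/(5.82−3.33) ≈ 7.7834·Δt.
So d_ST-06 = 36.58, d_ST-07 = 85.34, d_ST-08 = 74.84 km.
Circle about each station: (x + 57.0)² + (y + 42.7)² = 36.58²; (x − 63.4)² + (y + 23.6)² = 85.34²; (x + 38.8)² + (y − 36.5)² = 74.84².
Subtracting pairs of circle equations eliminates x²+y² and gives linear equations (the radical axes):
240.8 x + 38.2 y = -6440.59
36.4 x + 158.4 y = -6497.53
Solving the 2×2 system: x ≈ -21.0, y ≈ -36.2 km.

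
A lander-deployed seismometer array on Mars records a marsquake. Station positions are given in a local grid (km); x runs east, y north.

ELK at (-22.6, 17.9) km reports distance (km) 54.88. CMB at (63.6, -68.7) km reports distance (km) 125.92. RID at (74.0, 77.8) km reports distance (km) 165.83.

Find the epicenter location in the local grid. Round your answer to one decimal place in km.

Circle about each station: (x + 22.6)² + (y − 17.9)² = 54.88²; (x − 63.6)² + (y + 68.7)² = 125.92²; (x − 74.0)² + (y − 77.8)² = 165.83².
Subtracting pairs of circle equations eliminates x²+y² and gives linear equations (the radical axes):
172.4 x − 173.2 y = -4910.55
193.2 x + 119.8 y = -13790.10
Solving the 2×2 system: x ≈ -55.0, y ≈ -26.4 km.
Check against ELK (with the unrounded x, y): √((x + 22.6)²+(y − 17.9)²) = 54.89 ≈ 54.88 km. ✓

x ≈ -55.0 km, y ≈ -26.4 km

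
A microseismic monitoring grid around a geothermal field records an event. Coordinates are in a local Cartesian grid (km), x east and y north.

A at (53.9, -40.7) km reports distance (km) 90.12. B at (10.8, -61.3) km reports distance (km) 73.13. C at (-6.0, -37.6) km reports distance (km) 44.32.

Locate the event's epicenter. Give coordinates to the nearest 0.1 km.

Circle about each station: (x − 53.9)² + (y + 40.7)² = 90.12²; (x − 10.8)² + (y + 61.3)² = 73.13²; (x + 6.0)² + (y + 37.6)² = 44.32².
Subtracting pairs of circle equations eliminates x²+y² and gives linear equations (the radical axes):
-86.2 x − 41.2 y = 2086.25
-119.8 x + 6.2 y = 3045.41
Solving the 2×2 system: x ≈ -25.3, y ≈ 2.3 km.

x ≈ -25.3 km, y ≈ 2.3 km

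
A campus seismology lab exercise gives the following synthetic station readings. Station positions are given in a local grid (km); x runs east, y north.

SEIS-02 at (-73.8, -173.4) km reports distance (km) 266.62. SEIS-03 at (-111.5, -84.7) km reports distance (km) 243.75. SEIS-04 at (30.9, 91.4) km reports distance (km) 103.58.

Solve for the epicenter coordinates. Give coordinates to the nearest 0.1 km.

(107.7, 21.9)

Circle about each station: (x + 73.8)² + (y + 173.4)² = 266.62²; (x + 111.5)² + (y + 84.7)² = 243.75²; (x − 30.9)² + (y − 91.4)² = 103.58².
Subtracting the SEIS-02 equation from the SEIS-03 and SEIS-04 equations removes the quadratic terms:
-75.4 x + 177.4 y = -4235.50
209.4 x + 529.6 y = 34152.18
Solving the 2×2 system: x ≈ 107.7, y ≈ 21.9 km.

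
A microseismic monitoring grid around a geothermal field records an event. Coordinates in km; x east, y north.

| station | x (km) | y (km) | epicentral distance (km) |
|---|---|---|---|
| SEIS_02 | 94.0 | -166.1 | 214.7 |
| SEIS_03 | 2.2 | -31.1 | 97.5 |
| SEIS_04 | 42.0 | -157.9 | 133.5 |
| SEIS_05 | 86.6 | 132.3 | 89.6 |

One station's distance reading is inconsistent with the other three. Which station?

SEIS_04

Solve using three stations at a time. Using SEIS_02, SEIS_03, SEIS_05 (subtract circle equations pairwise → linear system) gives (x, y) ≈ (61.7, 46.2).
Distances from that point to each station vs reported:
  SEIS_02: calculated 214.7 vs reported 214.7 → residual 0.0 km
  SEIS_03: calculated 97.5 vs reported 97.5 → residual 0.0 km
  SEIS_04: calculated 205.0 vs reported 133.5 → residual 71.5 km
  SEIS_05: calculated 89.6 vs reported 89.6 → residual 0.0 km
SEIS_02, SEIS_03, SEIS_05 are mutually consistent (residuals ≈ 0); SEIS_04 is off by 71.5 km.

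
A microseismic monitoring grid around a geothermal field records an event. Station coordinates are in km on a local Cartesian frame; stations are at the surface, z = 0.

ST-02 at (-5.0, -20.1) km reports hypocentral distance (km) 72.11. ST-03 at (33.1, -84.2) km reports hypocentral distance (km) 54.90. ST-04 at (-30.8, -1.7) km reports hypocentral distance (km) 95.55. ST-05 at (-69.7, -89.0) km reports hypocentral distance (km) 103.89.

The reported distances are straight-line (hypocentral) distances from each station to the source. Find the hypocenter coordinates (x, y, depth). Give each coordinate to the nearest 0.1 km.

Each station gives a sphere (x−x_i)² + (y−y_i)² + z² = d_i² (stations at z=0).
Subtracting the ST-02 sphere from ST-03 and ST-04: z² cancels, leaving linear equations in x and y:
76.2 x − 128.2 y = 9942.08
-51.6 x + 36.8 y = -3407.43
Solving: x ≈ 18.621, y ≈ -66.483 km (keep extra digits for the depth step; rounded: 18.6, -66.5).
Then from the ST-02 sphere: z² = 72.11² − (x + 5.0)² − (y + 20.1)² with x = 18.621, y = -66.483, so z ≈ 49.905 ≈ 49.9 km.
Check against ST-05 (with the unrounded solution): distance 103.91 ≈ 103.89 km. ✓

x ≈ 18.6 km, y ≈ -66.5 km, depth ≈ 49.9 km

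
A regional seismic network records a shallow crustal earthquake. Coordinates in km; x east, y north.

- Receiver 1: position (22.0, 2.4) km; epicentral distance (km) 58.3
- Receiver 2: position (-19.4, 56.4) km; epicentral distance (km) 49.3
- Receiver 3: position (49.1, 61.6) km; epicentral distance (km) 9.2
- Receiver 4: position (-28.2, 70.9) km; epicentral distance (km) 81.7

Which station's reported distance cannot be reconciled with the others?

Solve using three stations at a time. Using Receiver 1, Receiver 3, Receiver 4 (subtract circle equations pairwise → linear system) gives (x, y) ≈ (51.4, 52.7).
Distances from that point to each station vs reported:
  Receiver 1: calculated 58.3 vs reported 58.3 → residual 0.0 km
  Receiver 2: calculated 70.9 vs reported 49.3 → residual 21.6 km
  Receiver 3: calculated 9.2 vs reported 9.2 → residual 0.0 km
  Receiver 4: calculated 81.7 vs reported 81.7 → residual 0.0 km
Receiver 1, Receiver 3, Receiver 4 are mutually consistent (residuals ≈ 0); Receiver 2 is off by 21.6 km.

Receiver 2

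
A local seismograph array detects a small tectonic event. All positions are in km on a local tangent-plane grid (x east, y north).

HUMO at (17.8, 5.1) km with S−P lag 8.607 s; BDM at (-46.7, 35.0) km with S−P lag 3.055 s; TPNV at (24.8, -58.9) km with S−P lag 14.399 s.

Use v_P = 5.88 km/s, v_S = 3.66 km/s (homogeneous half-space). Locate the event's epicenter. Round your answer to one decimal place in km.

(-41.2, 64.1)

Distance from S−P lag: d = Δt · v_P v_S / (v_P − v_S) = Δt · (5.88·3.66)/(5.88−3.66) ≈ 9.6941·Δt.
So d_HUMO = 83.44, d_BDM = 29.62, d_TPNV = 139.58 km.
Circle about each station: (x − 17.8)² + (y − 5.1)² = 83.44²; (x + 46.7)² + (y − 35.0)² = 29.62²; (x − 24.8)² + (y + 58.9)² = 139.58².
Subtracting the HUMO equation from the BDM and TPNV equations removes the quadratic terms:
-129.0 x + 59.8 y = 9147.93
14.0 x − 128.0 y = -8778.94
Solving the 2×2 system: x ≈ -41.2, y ≈ 64.1 km.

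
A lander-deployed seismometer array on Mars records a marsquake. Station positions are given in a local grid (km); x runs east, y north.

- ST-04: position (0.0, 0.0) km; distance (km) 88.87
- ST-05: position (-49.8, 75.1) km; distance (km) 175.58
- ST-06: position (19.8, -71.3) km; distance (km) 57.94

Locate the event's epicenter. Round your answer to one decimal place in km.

Circle about each station: x² + y² = 88.87²; (x + 49.8)² + (y − 75.1)² = 175.58²; (x − 19.8)² + (y + 71.3)² = 57.94².
Subtracting the ST-04 equation from the ST-05 and ST-06 equations removes the quadratic terms:
-99.6 x + 150.2 y = -14810.41
39.6 x − 142.6 y = 10016.56
Solving the 2×2 system: x ≈ 73.6, y ≈ -49.8 km.
Check against ST-04 (with the unrounded x, y): √(x²+y²) = 88.86 ≈ 88.87 km. ✓

(73.6, -49.8)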